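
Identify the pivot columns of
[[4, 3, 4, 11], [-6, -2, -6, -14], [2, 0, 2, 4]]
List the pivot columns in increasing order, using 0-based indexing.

R1 -> 1/4·R1
  [  1  3/4   1  11/4 ]
  [ -6   -2  -6   -14 ]
  [  2    0   2     4 ]
R2 -> R2 + 6·R1
  [ 1  3/4  1  11/4 ]
  [ 0  5/2  0   5/2 ]
  [ 2    0  2     4 ]
R3 -> R3 − 2·R1
  [ 1   3/4  1  11/4 ]
  [ 0   5/2  0   5/2 ]
  [ 0  -3/2  0  -3/2 ]
R2 -> 2/5·R2
  [ 1   3/4  1  11/4 ]
  [ 0     1  0     1 ]
  [ 0  -3/2  0  -3/2 ]
R3 -> R3 + 3/2·R2
  [ 1  3/4  1  11/4 ]
  [ 0    1  0     1 ]
  [ 0    0  0     0 ]
R1 -> R1 − 3/4·R2
  [ 1  0  1  2 ]
  [ 0  1  0  1 ]
  [ 0  0  0  0 ]
Pivot columns are the columns containing a leading 1.

0, 1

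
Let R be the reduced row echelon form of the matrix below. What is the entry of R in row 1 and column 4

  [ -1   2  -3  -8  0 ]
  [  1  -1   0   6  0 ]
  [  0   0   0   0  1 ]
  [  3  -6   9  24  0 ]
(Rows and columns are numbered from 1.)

Multiply R1 by -1.
Subtract R1 from R2.
Subtract 3 times R1 from R4.
Add 2 times R2 to R1.

4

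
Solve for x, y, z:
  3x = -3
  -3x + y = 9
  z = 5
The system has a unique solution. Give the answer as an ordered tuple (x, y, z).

Form the augmented matrix and row-reduce:
  [  3  0  0  |  -3 ]
  [ -3  1  0  |   9 ]
  [  0  0  1  |   5 ]
Multiply R1 by 1/3.
  [  1  0  0  |  -1 ]
  [ -3  1  0  |   9 ]
  [  0  0  1  |   5 ]
Add 3 times R1 to R2.
  [ 1  0  0  |  -1 ]
  [ 0  1  0  |   6 ]
  [ 0  0  1  |   5 ]
Reading off the last column: x = -1, y = 6, z = 5.

(-1, 6, 5)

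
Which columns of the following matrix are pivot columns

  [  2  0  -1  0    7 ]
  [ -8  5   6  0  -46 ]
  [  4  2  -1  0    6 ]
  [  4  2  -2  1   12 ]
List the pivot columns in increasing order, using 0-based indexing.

0, 1, 2, 3

R1 → 1/2·R1
  [  1  0  -1/2  0  7/2 ]
  [ -8  5     6  0  -46 ]
  [  4  2    -1  0    6 ]
  [  4  2    -2  1   12 ]
R2 → R2 + 8·R1
  [ 1  0  -1/2  0  7/2 ]
  [ 0  5     2  0  -18 ]
  [ 4  2    -1  0    6 ]
  [ 4  2    -2  1   12 ]
R3 → R3 − 4·R1
  [ 1  0  -1/2  0  7/2 ]
  [ 0  5     2  0  -18 ]
  [ 0  2     1  0   -8 ]
  [ 4  2    -2  1   12 ]
R4 → R4 − 4·R1
  [ 1  0  -1/2  0  7/2 ]
  [ 0  5     2  0  -18 ]
  [ 0  2     1  0   -8 ]
  [ 0  2     0  1   -2 ]
R2 → 1/5·R2
  [ 1  0  -1/2  0    7/2 ]
  [ 0  1   2/5  0  -18/5 ]
  [ 0  2     1  0     -8 ]
  [ 0  2     0  1     -2 ]
R3 → R3 − 2·R2
  [ 1  0  -1/2  0    7/2 ]
  [ 0  1   2/5  0  -18/5 ]
  [ 0  0   1/5  0   -4/5 ]
  [ 0  2     0  1     -2 ]
R4 → R4 − 2·R2
  [ 1  0  -1/2  0    7/2 ]
  [ 0  1   2/5  0  -18/5 ]
  [ 0  0   1/5  0   -4/5 ]
  [ 0  0  -4/5  1   26/5 ]
R3 → 5·R3
  [ 1  0  -1/2  0    7/2 ]
  [ 0  1   2/5  0  -18/5 ]
  [ 0  0     1  0     -4 ]
  [ 0  0  -4/5  1   26/5 ]
R4 → R4 + 4/5·R3
  [ 1  0  -1/2  0    7/2 ]
  [ 0  1   2/5  0  -18/5 ]
  [ 0  0     1  0     -4 ]
  [ 0  0     0  1      2 ]
R2 → R2 − 2/5·R3
  [ 1  0  -1/2  0  7/2 ]
  [ 0  1     0  0   -2 ]
  [ 0  0     1  0   -4 ]
  [ 0  0     0  1    2 ]
R1 → R1 + 1/2·R3
  [ 1  0  0  0  3/2 ]
  [ 0  1  0  0   -2 ]
  [ 0  0  1  0   -4 ]
  [ 0  0  0  1    2 ]
Pivot columns are the columns containing a leading 1.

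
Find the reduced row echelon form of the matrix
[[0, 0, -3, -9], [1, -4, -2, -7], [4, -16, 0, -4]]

ρ1 <=> ρ2
  [ 1   -4  -2  -7 ]
  [ 0    0  -3  -9 ]
  [ 4  -16   0  -4 ]
ρ3 -> ρ3 − 4·ρ1
  [ 1  -4  -2  -7 ]
  [ 0   0  -3  -9 ]
  [ 0   0   8  24 ]
ρ2 -> -1/3·ρ2
  [ 1  -4  -2  -7 ]
  [ 0   0   1   3 ]
  [ 0   0   8  24 ]
ρ3 -> ρ3 − 8·ρ2
  [ 1  -4  -2  -7 ]
  [ 0   0   1   3 ]
  [ 0   0   0   0 ]
ρ1 -> ρ1 + 2·ρ2
  [ 1  -4  0  -1 ]
  [ 0   0  1   3 ]
  [ 0   0  0   0 ]

[[1, -4, 0, -1], [0, 0, 1, 3], [0, 0, 0, 0]]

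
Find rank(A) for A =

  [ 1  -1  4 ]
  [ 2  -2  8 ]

rank = 1

Subtract 2 times R1 from R2.
  [ 1  -1  4 ]
  [ 0   0  0 ]
The reduced form has 1 nonzero row.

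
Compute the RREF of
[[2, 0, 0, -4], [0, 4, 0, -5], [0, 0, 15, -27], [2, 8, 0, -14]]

R1 := 1/2·R1
  [ 1  0   0   -2 ]
  [ 0  4   0   -5 ]
  [ 0  0  15  -27 ]
  [ 2  8   0  -14 ]
R4 := R4 − 2·R1
  [ 1  0   0   -2 ]
  [ 0  4   0   -5 ]
  [ 0  0  15  -27 ]
  [ 0  8   0  -10 ]
R2 := 1/4·R2
  [ 1  0   0    -2 ]
  [ 0  1   0  -5/4 ]
  [ 0  0  15   -27 ]
  [ 0  8   0   -10 ]
R4 := R4 − 8·R2
  [ 1  0   0    -2 ]
  [ 0  1   0  -5/4 ]
  [ 0  0  15   -27 ]
  [ 0  0   0     0 ]
R3 := 1/15·R3
  [ 1  0  0    -2 ]
  [ 0  1  0  -5/4 ]
  [ 0  0  1  -9/5 ]
  [ 0  0  0     0 ]

[[1, 0, 0, -2], [0, 1, 0, -5/4], [0, 0, 1, -9/5], [0, 0, 0, 0]]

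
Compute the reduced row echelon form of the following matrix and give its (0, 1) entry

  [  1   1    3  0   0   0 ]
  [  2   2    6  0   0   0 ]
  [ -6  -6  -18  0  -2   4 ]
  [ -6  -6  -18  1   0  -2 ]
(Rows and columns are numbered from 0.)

1

Subtract 2 times R1 from R2.
  [  1   1    3  0   0   0 ]
  [  0   0    0  0   0   0 ]
  [ -6  -6  -18  0  -2   4 ]
  [ -6  -6  -18  1   0  -2 ]
Add 6 times R1 to R3.
  [  1   1    3  0   0   0 ]
  [  0   0    0  0   0   0 ]
  [  0   0    0  0  -2   4 ]
  [ -6  -6  -18  1   0  -2 ]
Add 6 times R1 to R4.
  [ 1  1  3  0   0   0 ]
  [ 0  0  0  0   0   0 ]
  [ 0  0  0  0  -2   4 ]
  [ 0  0  0  1   0  -2 ]
Swap R2 and R4.
  [ 1  1  3  0   0   0 ]
  [ 0  0  0  1   0  -2 ]
  [ 0  0  0  0  -2   4 ]
  [ 0  0  0  0   0   0 ]
Multiply R3 by -1/2.
  [ 1  1  3  0  0   0 ]
  [ 0  0  0  1  0  -2 ]
  [ 0  0  0  0  1  -2 ]
  [ 0  0  0  0  0   0 ]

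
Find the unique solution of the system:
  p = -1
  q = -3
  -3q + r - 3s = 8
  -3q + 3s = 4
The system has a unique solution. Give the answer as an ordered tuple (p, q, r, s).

(-1, -3, -6, -5/3)

Form the augmented matrix and row-reduce:
  [ 1   0  0   0  |  -1 ]
  [ 0   1  0   0  |  -3 ]
  [ 0  -3  1  -3  |   8 ]
  [ 0  -3  0   3  |   4 ]
ρ3 := ρ3 + 3·ρ2
  [ 1   0  0   0  |  -1 ]
  [ 0   1  0   0  |  -3 ]
  [ 0   0  1  -3  |  -1 ]
  [ 0  -3  0   3  |   4 ]
ρ4 := ρ4 + 3·ρ2
  [ 1  0  0   0  |  -1 ]
  [ 0  1  0   0  |  -3 ]
  [ 0  0  1  -3  |  -1 ]
  [ 0  0  0   3  |  -5 ]
ρ4 := 1/3·ρ4
  [ 1  0  0   0  |    -1 ]
  [ 0  1  0   0  |    -3 ]
  [ 0  0  1  -3  |    -1 ]
  [ 0  0  0   1  |  -5/3 ]
ρ3 := ρ3 + 3·ρ4
  [ 1  0  0  0  |    -1 ]
  [ 0  1  0  0  |    -3 ]
  [ 0  0  1  0  |    -6 ]
  [ 0  0  0  1  |  -5/3 ]
Reading off the last column: p = -1, q = -3, r = -6, s = -5/3.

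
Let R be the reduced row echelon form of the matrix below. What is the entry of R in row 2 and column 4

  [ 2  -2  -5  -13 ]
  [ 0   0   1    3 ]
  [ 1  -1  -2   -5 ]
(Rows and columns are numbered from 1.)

r1 ← 1/2·r1
  [ 1  -1  -5/2  -13/2 ]
  [ 0   0     1      3 ]
  [ 1  -1    -2     -5 ]
r3 ← r3 − r1
  [ 1  -1  -5/2  -13/2 ]
  [ 0   0     1      3 ]
  [ 0   0   1/2    3/2 ]
r3 ← r3 − 1/2·r2
  [ 1  -1  -5/2  -13/2 ]
  [ 0   0     1      3 ]
  [ 0   0     0      0 ]
r1 ← r1 + 5/2·r2
  [ 1  -1  0  1 ]
  [ 0   0  1  3 ]
  [ 0   0  0  0 ]

3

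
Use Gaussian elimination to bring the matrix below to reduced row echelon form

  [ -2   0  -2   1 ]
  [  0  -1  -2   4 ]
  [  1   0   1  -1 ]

[[1, 0, 1, 0], [0, 1, 2, 0], [0, 0, 0, 1]]

R1 := -1/2·R1
R3 := R3 − R1
R2 := -1·R2
R3 := -2·R3
R2 := R2 + 4·R3
R1 := R1 + 1/2·R3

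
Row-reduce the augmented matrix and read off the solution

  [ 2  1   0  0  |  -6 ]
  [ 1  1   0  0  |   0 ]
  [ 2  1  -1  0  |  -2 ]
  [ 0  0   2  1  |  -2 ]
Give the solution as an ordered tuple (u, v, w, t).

R1 := 1/2·R1
R2 := R2 − R1
R3 := R3 − 2·R1
R2 := 2·R2
R3 := -1·R3
R4 := R4 − 2·R3
R1 := R1 − 1/2·R2
Reading off the last column: u = -6, v = 6, w = -4, t = 6.

(-6, 6, -4, 6)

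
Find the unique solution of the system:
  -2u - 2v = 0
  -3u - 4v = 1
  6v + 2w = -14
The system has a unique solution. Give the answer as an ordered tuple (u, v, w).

Form the augmented matrix and row-reduce:
  [ -2  -2  0  |    0 ]
  [ -3  -4  0  |    1 ]
  [  0   6  2  |  -14 ]
R1 ← -1/2·R1
  [  1   1  0  |    0 ]
  [ -3  -4  0  |    1 ]
  [  0   6  2  |  -14 ]
R2 ← R2 + 3·R1
  [ 1   1  0  |    0 ]
  [ 0  -1  0  |    1 ]
  [ 0   6  2  |  -14 ]
R2 ← -1·R2
  [ 1  1  0  |    0 ]
  [ 0  1  0  |   -1 ]
  [ 0  6  2  |  -14 ]
R3 ← R3 − 6·R2
  [ 1  1  0  |   0 ]
  [ 0  1  0  |  -1 ]
  [ 0  0  2  |  -8 ]
R3 ← 1/2·R3
  [ 1  1  0  |   0 ]
  [ 0  1  0  |  -1 ]
  [ 0  0  1  |  -4 ]
R1 ← R1 − R2
  [ 1  0  0  |   1 ]
  [ 0  1  0  |  -1 ]
  [ 0  0  1  |  -4 ]
Reading off the last column: u = 1, v = -1, w = -4.

(1, -1, -4)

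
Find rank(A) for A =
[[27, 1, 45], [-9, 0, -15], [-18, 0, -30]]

R1 -> 1/27·R1
  [   1  1/27  5/3 ]
  [  -9     0  -15 ]
  [ -18     0  -30 ]
R2 -> R2 + 9·R1
  [   1  1/27  5/3 ]
  [   0   1/3    0 ]
  [ -18     0  -30 ]
R3 -> R3 + 18·R1
  [ 1  1/27  5/3 ]
  [ 0   1/3    0 ]
  [ 0   2/3    0 ]
R2 -> 3·R2
  [ 1  1/27  5/3 ]
  [ 0     1    0 ]
  [ 0   2/3    0 ]
R3 -> R3 − 2/3·R2
  [ 1  1/27  5/3 ]
  [ 0     1    0 ]
  [ 0     0    0 ]
R1 -> R1 − 1/27·R2
  [ 1  0  5/3 ]
  [ 0  1    0 ]
  [ 0  0    0 ]
The reduced form has 2 nonzero rows.

rank = 2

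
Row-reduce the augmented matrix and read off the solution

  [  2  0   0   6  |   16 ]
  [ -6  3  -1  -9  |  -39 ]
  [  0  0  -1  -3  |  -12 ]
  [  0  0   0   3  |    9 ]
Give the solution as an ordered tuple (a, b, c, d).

Multiply R1 by 1/2.
Add 6 times R1 to R2.
Multiply R2 by 1/3.
Multiply R3 by -1.
Multiply R4 by 1/3.
Subtract 3 times R4 from R3.
Subtract 3 times R4 from R2.
Subtract 3 times R4 from R1.
Add 1/3 times R3 to R2.
Reading off the last column: a = -1, b = -5, c = 3, d = 3.

(-1, -5, 3, 3)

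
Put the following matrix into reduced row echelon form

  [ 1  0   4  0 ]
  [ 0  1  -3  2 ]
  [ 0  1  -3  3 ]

R3 := R3 − R2
  [ 1  0   4  0 ]
  [ 0  1  -3  2 ]
  [ 0  0   0  1 ]
R2 := R2 − 2·R3
  [ 1  0   4  0 ]
  [ 0  1  -3  0 ]
  [ 0  0   0  1 ]

[[1, 0, 4, 0], [0, 1, -3, 0], [0, 0, 0, 1]]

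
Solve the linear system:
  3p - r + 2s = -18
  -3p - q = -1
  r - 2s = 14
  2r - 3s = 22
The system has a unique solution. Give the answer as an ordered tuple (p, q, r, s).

(-4/3, 5, 2, -6)

Form the augmented matrix and row-reduce:
  [  3   0  -1   2  |  -18 ]
  [ -3  -1   0   0  |   -1 ]
  [  0   0   1  -2  |   14 ]
  [  0   0   2  -3  |   22 ]
Multiply R1 by 1/3.
  [  1   0  -1/3  2/3  |  -6 ]
  [ -3  -1     0    0  |  -1 ]
  [  0   0     1   -2  |  14 ]
  [  0   0     2   -3  |  22 ]
Add 3 times R1 to R2.
  [ 1   0  -1/3  2/3  |   -6 ]
  [ 0  -1    -1    2  |  -19 ]
  [ 0   0     1   -2  |   14 ]
  [ 0   0     2   -3  |   22 ]
Multiply R2 by -1.
  [ 1  0  -1/3  2/3  |  -6 ]
  [ 0  1     1   -2  |  19 ]
  [ 0  0     1   -2  |  14 ]
  [ 0  0     2   -3  |  22 ]
Subtract 2 times R3 from R4.
  [ 1  0  -1/3  2/3  |  -6 ]
  [ 0  1     1   -2  |  19 ]
  [ 0  0     1   -2  |  14 ]
  [ 0  0     0    1  |  -6 ]
Add 2 times R4 to R3.
  [ 1  0  -1/3  2/3  |  -6 ]
  [ 0  1     1   -2  |  19 ]
  [ 0  0     1    0  |   2 ]
  [ 0  0     0    1  |  -6 ]
Add 2 times R4 to R2.
  [ 1  0  -1/3  2/3  |  -6 ]
  [ 0  1     1    0  |   7 ]
  [ 0  0     1    0  |   2 ]
  [ 0  0     0    1  |  -6 ]
Subtract 2/3 times R4 from R1.
  [ 1  0  -1/3  0  |  -2 ]
  [ 0  1     1  0  |   7 ]
  [ 0  0     1  0  |   2 ]
  [ 0  0     0  1  |  -6 ]
Subtract R3 from R2.
  [ 1  0  -1/3  0  |  -2 ]
  [ 0  1     0  0  |   5 ]
  [ 0  0     1  0  |   2 ]
  [ 0  0     0  1  |  -6 ]
Add 1/3 times R3 to R1.
  [ 1  0  0  0  |  -4/3 ]
  [ 0  1  0  0  |     5 ]
  [ 0  0  1  0  |     2 ]
  [ 0  0  0  1  |    -6 ]
Reading off the last column: p = -4/3, q = 5, r = 2, s = -6.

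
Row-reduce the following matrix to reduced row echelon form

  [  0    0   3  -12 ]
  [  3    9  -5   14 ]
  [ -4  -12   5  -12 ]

[[1, 3, 0, -2], [0, 0, 1, -4], [0, 0, 0, 0]]

ρ1 <-> ρ2
  [  3    9  -5   14 ]
  [  0    0   3  -12 ]
  [ -4  -12   5  -12 ]
ρ1 ← 1/3·ρ1
  [  1    3  -5/3  14/3 ]
  [  0    0     3   -12 ]
  [ -4  -12     5   -12 ]
ρ3 ← ρ3 + 4·ρ1
  [ 1  3  -5/3  14/3 ]
  [ 0  0     3   -12 ]
  [ 0  0  -5/3  20/3 ]
ρ2 ← 1/3·ρ2
  [ 1  3  -5/3  14/3 ]
  [ 0  0     1    -4 ]
  [ 0  0  -5/3  20/3 ]
ρ3 ← ρ3 + 5/3·ρ2
  [ 1  3  -5/3  14/3 ]
  [ 0  0     1    -4 ]
  [ 0  0     0     0 ]
ρ1 ← ρ1 + 5/3·ρ2
  [ 1  3  0  -2 ]
  [ 0  0  1  -4 ]
  [ 0  0  0   0 ]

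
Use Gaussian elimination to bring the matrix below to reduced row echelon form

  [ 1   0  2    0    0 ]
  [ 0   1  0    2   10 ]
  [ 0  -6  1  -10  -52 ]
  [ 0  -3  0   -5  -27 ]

r3 ← r3 + 6·r2
  [ 1   0  2   0    0 ]
  [ 0   1  0   2   10 ]
  [ 0   0  1   2    8 ]
  [ 0  -3  0  -5  -27 ]
r4 ← r4 + 3·r2
  [ 1  0  2  0   0 ]
  [ 0  1  0  2  10 ]
  [ 0  0  1  2   8 ]
  [ 0  0  0  1   3 ]
r3 ← r3 − 2·r4
  [ 1  0  2  0   0 ]
  [ 0  1  0  2  10 ]
  [ 0  0  1  0   2 ]
  [ 0  0  0  1   3 ]
r2 ← r2 − 2·r4
  [ 1  0  2  0  0 ]
  [ 0  1  0  0  4 ]
  [ 0  0  1  0  2 ]
  [ 0  0  0  1  3 ]
r1 ← r1 − 2·r3
  [ 1  0  0  0  -4 ]
  [ 0  1  0  0   4 ]
  [ 0  0  1  0   2 ]
  [ 0  0  0  1   3 ]

[[1, 0, 0, 0, -4], [0, 1, 0, 0, 4], [0, 0, 1, 0, 2], [0, 0, 0, 1, 3]]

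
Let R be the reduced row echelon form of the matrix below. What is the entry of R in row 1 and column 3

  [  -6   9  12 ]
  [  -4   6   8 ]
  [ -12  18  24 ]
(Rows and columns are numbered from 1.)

-2

R1 := -1/6·R1
R2 := R2 + 4·R1
R3 := R3 + 12·R1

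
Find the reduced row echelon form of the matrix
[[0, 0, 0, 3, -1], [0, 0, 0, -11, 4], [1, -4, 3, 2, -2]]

Swap R1 and R3.
  [ 1  -4  3    2  -2 ]
  [ 0   0  0  -11   4 ]
  [ 0   0  0    3  -1 ]
Multiply R2 by -1/11.
  [ 1  -4  3  2     -2 ]
  [ 0   0  0  1  -4/11 ]
  [ 0   0  0  3     -1 ]
Subtract 3 times R2 from R3.
  [ 1  -4  3  2     -2 ]
  [ 0   0  0  1  -4/11 ]
  [ 0   0  0  0   1/11 ]
Multiply R3 by 11.
  [ 1  -4  3  2     -2 ]
  [ 0   0  0  1  -4/11 ]
  [ 0   0  0  0      1 ]
Add 4/11 times R3 to R2.
  [ 1  -4  3  2  -2 ]
  [ 0   0  0  1   0 ]
  [ 0   0  0  0   1 ]
Add 2 times R3 to R1.
  [ 1  -4  3  2  0 ]
  [ 0   0  0  1  0 ]
  [ 0   0  0  0  1 ]
Subtract 2 times R2 from R1.
  [ 1  -4  3  0  0 ]
  [ 0   0  0  1  0 ]
  [ 0   0  0  0  1 ]

[[1, -4, 3, 0, 0], [0, 0, 0, 1, 0], [0, 0, 0, 0, 1]]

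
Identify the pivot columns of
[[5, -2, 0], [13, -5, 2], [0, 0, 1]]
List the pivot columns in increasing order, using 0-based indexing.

0, 1, 2

r1 -> 1/5·r1
  [  1  -2/5  0 ]
  [ 13    -5  2 ]
  [  0     0  1 ]
r2 -> r2 − 13·r1
  [ 1  -2/5  0 ]
  [ 0   1/5  2 ]
  [ 0     0  1 ]
r2 -> 5·r2
  [ 1  -2/5   0 ]
  [ 0     1  10 ]
  [ 0     0   1 ]
r2 -> r2 − 10·r3
  [ 1  -2/5  0 ]
  [ 0     1  0 ]
  [ 0     0  1 ]
r1 -> r1 + 2/5·r2
  [ 1  0  0 ]
  [ 0  1  0 ]
  [ 0  0  1 ]
Pivot columns are the columns containing a leading 1.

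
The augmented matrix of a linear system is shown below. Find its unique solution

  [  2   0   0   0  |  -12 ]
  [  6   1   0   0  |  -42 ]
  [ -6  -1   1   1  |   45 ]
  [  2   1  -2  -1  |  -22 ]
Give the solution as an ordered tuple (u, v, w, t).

(-6, -6, 1, 2)

r1 := 1/2·r1
  [  1   0   0   0  |   -6 ]
  [  6   1   0   0  |  -42 ]
  [ -6  -1   1   1  |   45 ]
  [  2   1  -2  -1  |  -22 ]
r2 := r2 − 6·r1
  [  1   0   0   0  |   -6 ]
  [  0   1   0   0  |   -6 ]
  [ -6  -1   1   1  |   45 ]
  [  2   1  -2  -1  |  -22 ]
r3 := r3 + 6·r1
  [ 1   0   0   0  |   -6 ]
  [ 0   1   0   0  |   -6 ]
  [ 0  -1   1   1  |    9 ]
  [ 2   1  -2  -1  |  -22 ]
r4 := r4 − 2·r1
  [ 1   0   0   0  |   -6 ]
  [ 0   1   0   0  |   -6 ]
  [ 0  -1   1   1  |    9 ]
  [ 0   1  -2  -1  |  -10 ]
r3 := r3 + r2
  [ 1  0   0   0  |   -6 ]
  [ 0  1   0   0  |   -6 ]
  [ 0  0   1   1  |    3 ]
  [ 0  1  -2  -1  |  -10 ]
r4 := r4 − r2
  [ 1  0   0   0  |  -6 ]
  [ 0  1   0   0  |  -6 ]
  [ 0  0   1   1  |   3 ]
  [ 0  0  -2  -1  |  -4 ]
r4 := r4 + 2·r3
  [ 1  0  0  0  |  -6 ]
  [ 0  1  0  0  |  -6 ]
  [ 0  0  1  1  |   3 ]
  [ 0  0  0  1  |   2 ]
r3 := r3 − r4
  [ 1  0  0  0  |  -6 ]
  [ 0  1  0  0  |  -6 ]
  [ 0  0  1  0  |   1 ]
  [ 0  0  0  1  |   2 ]
Reading off the last column: u = -6, v = -6, w = 1, t = 2.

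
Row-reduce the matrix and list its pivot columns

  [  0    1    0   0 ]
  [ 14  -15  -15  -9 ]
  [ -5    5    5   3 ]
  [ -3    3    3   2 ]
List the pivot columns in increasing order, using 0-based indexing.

0, 1, 2, 3

R1 ↔ R2
R1 → 1/14·R1
R3 → R3 + 5·R1
R4 → R4 + 3·R1
R3 → R3 + 5/14·R2
R4 → R4 + 3/14·R2
R3 → -14/5·R3
R4 → R4 + 3/14·R3
R4 → 5·R4
R3 → R3 − 3/5·R4
R1 → R1 + 9/14·R4
R1 → R1 + 15/14·R3
R1 → R1 + 15/14·R2
Pivot columns are the columns containing a leading 1.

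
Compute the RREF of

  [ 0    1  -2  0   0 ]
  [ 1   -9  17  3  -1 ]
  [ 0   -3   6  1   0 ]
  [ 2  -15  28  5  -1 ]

[[1, 0, -1, 0, 0], [0, 1, -2, 0, 0], [0, 0, 0, 1, 0], [0, 0, 0, 0, 1]]

R1 <=> R2
R4 → R4 − 2·R1
R3 → R3 + 3·R2
R4 → R4 − 3·R2
R4 → R4 + R3
R1 → R1 + R4
R1 → R1 − 3·R3
R1 → R1 + 9·R2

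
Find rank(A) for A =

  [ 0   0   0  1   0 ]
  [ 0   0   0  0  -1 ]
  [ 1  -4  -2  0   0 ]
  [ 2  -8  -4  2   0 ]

rank = 3

Swap r1 and r3.
  [ 1  -4  -2  0   0 ]
  [ 0   0   0  0  -1 ]
  [ 0   0   0  1   0 ]
  [ 2  -8  -4  2   0 ]
Subtract 2 times r1 from r4.
  [ 1  -4  -2  0   0 ]
  [ 0   0   0  0  -1 ]
  [ 0   0   0  1   0 ]
  [ 0   0   0  2   0 ]
Swap r2 and r3.
  [ 1  -4  -2  0   0 ]
  [ 0   0   0  1   0 ]
  [ 0   0   0  0  -1 ]
  [ 0   0   0  2   0 ]
Subtract 2 times r2 from r4.
  [ 1  -4  -2  0   0 ]
  [ 0   0   0  1   0 ]
  [ 0   0   0  0  -1 ]
  [ 0   0   0  0   0 ]
Multiply r3 by -1.
  [ 1  -4  -2  0  0 ]
  [ 0   0   0  1  0 ]
  [ 0   0   0  0  1 ]
  [ 0   0   0  0  0 ]
The reduced form has 3 nonzero rows.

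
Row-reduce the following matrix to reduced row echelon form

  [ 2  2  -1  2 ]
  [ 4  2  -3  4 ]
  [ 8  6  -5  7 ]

Multiply R1 by 1/2.
  [ 1  1  -1/2  1 ]
  [ 4  2    -3  4 ]
  [ 8  6    -5  7 ]
Subtract 4 times R1 from R2.
  [ 1   1  -1/2  1 ]
  [ 0  -2    -1  0 ]
  [ 8   6    -5  7 ]
Subtract 8 times R1 from R3.
  [ 1   1  -1/2   1 ]
  [ 0  -2    -1   0 ]
  [ 0  -2    -1  -1 ]
Multiply R2 by -1/2.
  [ 1   1  -1/2   1 ]
  [ 0   1   1/2   0 ]
  [ 0  -2    -1  -1 ]
Add 2 times R2 to R3.
  [ 1  1  -1/2   1 ]
  [ 0  1   1/2   0 ]
  [ 0  0     0  -1 ]
Multiply R3 by -1.
  [ 1  1  -1/2  1 ]
  [ 0  1   1/2  0 ]
  [ 0  0     0  1 ]
Subtract R3 from R1.
  [ 1  1  -1/2  0 ]
  [ 0  1   1/2  0 ]
  [ 0  0     0  1 ]
Subtract R2 from R1.
  [ 1  0   -1  0 ]
  [ 0  1  1/2  0 ]
  [ 0  0    0  1 ]

[[1, 0, -1, 0], [0, 1, 1/2, 0], [0, 0, 0, 1]]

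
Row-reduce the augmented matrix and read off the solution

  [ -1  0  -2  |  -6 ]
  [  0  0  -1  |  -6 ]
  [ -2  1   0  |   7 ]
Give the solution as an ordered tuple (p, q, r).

r1 := -1·r1
  [  1  0   2  |   6 ]
  [  0  0  -1  |  -6 ]
  [ -2  1   0  |   7 ]
r3 := r3 + 2·r1
  [ 1  0   2  |   6 ]
  [ 0  0  -1  |  -6 ]
  [ 0  1   4  |  19 ]
r2 <-> r3
  [ 1  0   2  |   6 ]
  [ 0  1   4  |  19 ]
  [ 0  0  -1  |  -6 ]
r3 := -1·r3
  [ 1  0  2  |   6 ]
  [ 0  1  4  |  19 ]
  [ 0  0  1  |   6 ]
r2 := r2 − 4·r3
  [ 1  0  2  |   6 ]
  [ 0  1  0  |  -5 ]
  [ 0  0  1  |   6 ]
r1 := r1 − 2·r3
  [ 1  0  0  |  -6 ]
  [ 0  1  0  |  -5 ]
  [ 0  0  1  |   6 ]
Reading off the last column: p = -6, q = -5, r = 6.

(-6, -5, 6)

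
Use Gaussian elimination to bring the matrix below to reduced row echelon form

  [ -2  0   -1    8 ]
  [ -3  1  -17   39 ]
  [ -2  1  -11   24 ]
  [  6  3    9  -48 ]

[[1, 0, 0, -3], [0, 1, 0, -4], [0, 0, 1, -2], [0, 0, 0, 0]]

R1 := -1/2·R1
  [  1  0  1/2   -4 ]
  [ -3  1  -17   39 ]
  [ -2  1  -11   24 ]
  [  6  3    9  -48 ]
R2 := R2 + 3·R1
  [  1  0    1/2   -4 ]
  [  0  1  -31/2   27 ]
  [ -2  1    -11   24 ]
  [  6  3      9  -48 ]
R3 := R3 + 2·R1
  [ 1  0    1/2   -4 ]
  [ 0  1  -31/2   27 ]
  [ 0  1    -10   16 ]
  [ 6  3      9  -48 ]
R4 := R4 − 6·R1
  [ 1  0    1/2   -4 ]
  [ 0  1  -31/2   27 ]
  [ 0  1    -10   16 ]
  [ 0  3      6  -24 ]
R3 := R3 − R2
  [ 1  0    1/2   -4 ]
  [ 0  1  -31/2   27 ]
  [ 0  0   11/2  -11 ]
  [ 0  3      6  -24 ]
R4 := R4 − 3·R2
  [ 1  0    1/2    -4 ]
  [ 0  1  -31/2    27 ]
  [ 0  0   11/2   -11 ]
  [ 0  0  105/2  -105 ]
R3 := 2/11·R3
  [ 1  0    1/2    -4 ]
  [ 0  1  -31/2    27 ]
  [ 0  0      1    -2 ]
  [ 0  0  105/2  -105 ]
R4 := R4 − 105/2·R3
  [ 1  0    1/2  -4 ]
  [ 0  1  -31/2  27 ]
  [ 0  0      1  -2 ]
  [ 0  0      0   0 ]
R2 := R2 + 31/2·R3
  [ 1  0  1/2  -4 ]
  [ 0  1    0  -4 ]
  [ 0  0    1  -2 ]
  [ 0  0    0   0 ]
R1 := R1 − 1/2·R3
  [ 1  0  0  -3 ]
  [ 0  1  0  -4 ]
  [ 0  0  1  -2 ]
  [ 0  0  0   0 ]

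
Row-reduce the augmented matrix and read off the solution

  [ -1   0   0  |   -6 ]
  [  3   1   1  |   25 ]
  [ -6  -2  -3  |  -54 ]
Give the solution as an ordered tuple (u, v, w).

R1 ← -1·R1
  [  1   0   0  |    6 ]
  [  3   1   1  |   25 ]
  [ -6  -2  -3  |  -54 ]
R2 ← R2 − 3·R1
  [  1   0   0  |    6 ]
  [  0   1   1  |    7 ]
  [ -6  -2  -3  |  -54 ]
R3 ← R3 + 6·R1
  [ 1   0   0  |    6 ]
  [ 0   1   1  |    7 ]
  [ 0  -2  -3  |  -18 ]
R3 ← R3 + 2·R2
  [ 1  0   0  |   6 ]
  [ 0  1   1  |   7 ]
  [ 0  0  -1  |  -4 ]
R3 ← -1·R3
  [ 1  0  0  |  6 ]
  [ 0  1  1  |  7 ]
  [ 0  0  1  |  4 ]
R2 ← R2 − R3
  [ 1  0  0  |  6 ]
  [ 0  1  0  |  3 ]
  [ 0  0  1  |  4 ]
Reading off the last column: u = 6, v = 3, w = 4.

(6, 3, 4)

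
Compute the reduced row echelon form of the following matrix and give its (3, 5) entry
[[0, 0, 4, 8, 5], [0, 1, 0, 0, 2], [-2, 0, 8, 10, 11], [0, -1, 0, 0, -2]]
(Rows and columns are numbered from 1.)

5/4

r1 ↔ r3
  [ -2   0  8  10  11 ]
  [  0   1  0   0   2 ]
  [  0   0  4   8   5 ]
  [  0  -1  0   0  -2 ]
r1 := -1/2·r1
  [ 1   0  -4  -5  -11/2 ]
  [ 0   1   0   0      2 ]
  [ 0   0   4   8      5 ]
  [ 0  -1   0   0     -2 ]
r4 := r4 + r2
  [ 1  0  -4  -5  -11/2 ]
  [ 0  1   0   0      2 ]
  [ 0  0   4   8      5 ]
  [ 0  0   0   0      0 ]
r3 := 1/4·r3
  [ 1  0  -4  -5  -11/2 ]
  [ 0  1   0   0      2 ]
  [ 0  0   1   2    5/4 ]
  [ 0  0   0   0      0 ]
r1 := r1 + 4·r3
  [ 1  0  0  3  -1/2 ]
  [ 0  1  0  0     2 ]
  [ 0  0  1  2   5/4 ]
  [ 0  0  0  0     0 ]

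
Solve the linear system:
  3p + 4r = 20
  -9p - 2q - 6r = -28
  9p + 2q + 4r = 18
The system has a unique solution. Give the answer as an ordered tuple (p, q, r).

Form the augmented matrix and row-reduce:
  [  3   0   4  |   20 ]
  [ -9  -2  -6  |  -28 ]
  [  9   2   4  |   18 ]
R1 ← 1/3·R1
  [  1   0  4/3  |  20/3 ]
  [ -9  -2   -6  |   -28 ]
  [  9   2    4  |    18 ]
R2 ← R2 + 9·R1
  [ 1   0  4/3  |  20/3 ]
  [ 0  -2    6  |    32 ]
  [ 9   2    4  |    18 ]
R3 ← R3 − 9·R1
  [ 1   0  4/3  |  20/3 ]
  [ 0  -2    6  |    32 ]
  [ 0   2   -8  |   -42 ]
R2 ← -1/2·R2
  [ 1  0  4/3  |  20/3 ]
  [ 0  1   -3  |   -16 ]
  [ 0  2   -8  |   -42 ]
R3 ← R3 − 2·R2
  [ 1  0  4/3  |  20/3 ]
  [ 0  1   -3  |   -16 ]
  [ 0  0   -2  |   -10 ]
R3 ← -1/2·R3
  [ 1  0  4/3  |  20/3 ]
  [ 0  1   -3  |   -16 ]
  [ 0  0    1  |     5 ]
R2 ← R2 + 3·R3
  [ 1  0  4/3  |  20/3 ]
  [ 0  1    0  |    -1 ]
  [ 0  0    1  |     5 ]
R1 ← R1 − 4/3·R3
  [ 1  0  0  |   0 ]
  [ 0  1  0  |  -1 ]
  [ 0  0  1  |   5 ]
Reading off the last column: p = 0, q = -1, r = 5.

(0, -1, 5)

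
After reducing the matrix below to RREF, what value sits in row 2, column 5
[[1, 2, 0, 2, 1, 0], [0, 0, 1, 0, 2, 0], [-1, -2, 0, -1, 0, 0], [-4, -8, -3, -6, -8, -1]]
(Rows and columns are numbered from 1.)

Add R1 to R3.
  [  1   2   0   2   1   0 ]
  [  0   0   1   0   2   0 ]
  [  0   0   0   1   1   0 ]
  [ -4  -8  -3  -6  -8  -1 ]
Add 4 times R1 to R4.
  [ 1  2   0  2   1   0 ]
  [ 0  0   1  0   2   0 ]
  [ 0  0   0  1   1   0 ]
  [ 0  0  -3  2  -4  -1 ]
Add 3 times R2 to R4.
  [ 1  2  0  2  1   0 ]
  [ 0  0  1  0  2   0 ]
  [ 0  0  0  1  1   0 ]
  [ 0  0  0  2  2  -1 ]
Subtract 2 times R3 from R4.
  [ 1  2  0  2  1   0 ]
  [ 0  0  1  0  2   0 ]
  [ 0  0  0  1  1   0 ]
  [ 0  0  0  0  0  -1 ]
Multiply R4 by -1.
  [ 1  2  0  2  1  0 ]
  [ 0  0  1  0  2  0 ]
  [ 0  0  0  1  1  0 ]
  [ 0  0  0  0  0  1 ]
Subtract 2 times R3 from R1.
  [ 1  2  0  0  -1  0 ]
  [ 0  0  1  0   2  0 ]
  [ 0  0  0  1   1  0 ]
  [ 0  0  0  0   0  1 ]

2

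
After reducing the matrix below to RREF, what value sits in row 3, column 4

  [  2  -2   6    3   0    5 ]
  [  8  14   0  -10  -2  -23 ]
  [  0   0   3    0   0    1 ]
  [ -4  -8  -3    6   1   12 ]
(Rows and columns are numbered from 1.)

Multiply R1 by 1/2.
  [  1  -1   3  3/2   0  5/2 ]
  [  8  14   0  -10  -2  -23 ]
  [  0   0   3    0   0    1 ]
  [ -4  -8  -3    6   1   12 ]
Subtract 8 times R1 from R2.
  [  1  -1    3  3/2   0  5/2 ]
  [  0  22  -24  -22  -2  -43 ]
  [  0   0    3    0   0    1 ]
  [ -4  -8   -3    6   1   12 ]
Add 4 times R1 to R4.
  [ 1   -1    3  3/2   0  5/2 ]
  [ 0   22  -24  -22  -2  -43 ]
  [ 0    0    3    0   0    1 ]
  [ 0  -12    9   12   1   22 ]
Multiply R2 by 1/22.
  [ 1   -1       3  3/2      0     5/2 ]
  [ 0    1  -12/11   -1  -1/11  -43/22 ]
  [ 0    0       3    0      0       1 ]
  [ 0  -12       9   12      1      22 ]
Add 12 times R2 to R4.
  [ 1  -1       3  3/2      0     5/2 ]
  [ 0   1  -12/11   -1  -1/11  -43/22 ]
  [ 0   0       3    0      0       1 ]
  [ 0   0  -45/11    0  -1/11  -16/11 ]
Multiply R3 by 1/3.
  [ 1  -1       3  3/2      0     5/2 ]
  [ 0   1  -12/11   -1  -1/11  -43/22 ]
  [ 0   0       1    0      0     1/3 ]
  [ 0   0  -45/11    0  -1/11  -16/11 ]
Add 45/11 times R3 to R4.
  [ 1  -1       3  3/2      0     5/2 ]
  [ 0   1  -12/11   -1  -1/11  -43/22 ]
  [ 0   0       1    0      0     1/3 ]
  [ 0   0       0    0  -1/11   -1/11 ]
Multiply R4 by -11.
  [ 1  -1       3  3/2      0     5/2 ]
  [ 0   1  -12/11   -1  -1/11  -43/22 ]
  [ 0   0       1    0      0     1/3 ]
  [ 0   0       0    0      1       1 ]
Add 1/11 times R4 to R2.
  [ 1  -1       3  3/2  0     5/2 ]
  [ 0   1  -12/11   -1  0  -41/22 ]
  [ 0   0       1    0  0     1/3 ]
  [ 0   0       0    0  1       1 ]
Add 12/11 times R3 to R2.
  [ 1  -1  3  3/2  0   5/2 ]
  [ 0   1  0   -1  0  -3/2 ]
  [ 0   0  1    0  0   1/3 ]
  [ 0   0  0    0  1     1 ]
Subtract 3 times R3 from R1.
  [ 1  -1  0  3/2  0   3/2 ]
  [ 0   1  0   -1  0  -3/2 ]
  [ 0   0  1    0  0   1/3 ]
  [ 0   0  0    0  1     1 ]
Add R2 to R1.
  [ 1  0  0  1/2  0     0 ]
  [ 0  1  0   -1  0  -3/2 ]
  [ 0  0  1    0  0   1/3 ]
  [ 0  0  0    0  1     1 ]

0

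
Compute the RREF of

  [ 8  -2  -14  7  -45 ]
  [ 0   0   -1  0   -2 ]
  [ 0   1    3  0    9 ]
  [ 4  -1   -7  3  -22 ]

r1 → 1/8·r1
  [ 1  -1/4  -7/4  7/8  -45/8 ]
  [ 0     0    -1    0     -2 ]
  [ 0     1     3    0      9 ]
  [ 4    -1    -7    3    -22 ]
r4 → r4 − 4·r1
  [ 1  -1/4  -7/4   7/8  -45/8 ]
  [ 0     0    -1     0     -2 ]
  [ 0     1     3     0      9 ]
  [ 0     0     0  -1/2    1/2 ]
r2 <-> r3
  [ 1  -1/4  -7/4   7/8  -45/8 ]
  [ 0     1     3     0      9 ]
  [ 0     0    -1     0     -2 ]
  [ 0     0     0  -1/2    1/2 ]
r3 → -1·r3
  [ 1  -1/4  -7/4   7/8  -45/8 ]
  [ 0     1     3     0      9 ]
  [ 0     0     1     0      2 ]
  [ 0     0     0  -1/2    1/2 ]
r4 → -2·r4
  [ 1  -1/4  -7/4  7/8  -45/8 ]
  [ 0     1     3    0      9 ]
  [ 0     0     1    0      2 ]
  [ 0     0     0    1     -1 ]
r1 → r1 − 7/8·r4
  [ 1  -1/4  -7/4  0  -19/4 ]
  [ 0     1     3  0      9 ]
  [ 0     0     1  0      2 ]
  [ 0     0     0  1     -1 ]
r2 → r2 − 3·r3
  [ 1  -1/4  -7/4  0  -19/4 ]
  [ 0     1     0  0      3 ]
  [ 0     0     1  0      2 ]
  [ 0     0     0  1     -1 ]
r1 → r1 + 7/4·r3
  [ 1  -1/4  0  0  -5/4 ]
  [ 0     1  0  0     3 ]
  [ 0     0  1  0     2 ]
  [ 0     0  0  1    -1 ]
r1 → r1 + 1/4·r2
  [ 1  0  0  0  -1/2 ]
  [ 0  1  0  0     3 ]
  [ 0  0  1  0     2 ]
  [ 0  0  0  1    -1 ]

[[1, 0, 0, 0, -1/2], [0, 1, 0, 0, 3], [0, 0, 1, 0, 2], [0, 0, 0, 1, -1]]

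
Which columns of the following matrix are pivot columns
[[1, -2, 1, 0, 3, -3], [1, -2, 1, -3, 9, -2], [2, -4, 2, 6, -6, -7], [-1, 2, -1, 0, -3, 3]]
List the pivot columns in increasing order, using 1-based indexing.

ρ2 := ρ2 − ρ1
  [  1  -2   1   0   3  -3 ]
  [  0   0   0  -3   6   1 ]
  [  2  -4   2   6  -6  -7 ]
  [ -1   2  -1   0  -3   3 ]
ρ3 := ρ3 − 2·ρ1
  [  1  -2   1   0    3  -3 ]
  [  0   0   0  -3    6   1 ]
  [  0   0   0   6  -12  -1 ]
  [ -1   2  -1   0   -3   3 ]
ρ4 := ρ4 + ρ1
  [ 1  -2  1   0    3  -3 ]
  [ 0   0  0  -3    6   1 ]
  [ 0   0  0   6  -12  -1 ]
  [ 0   0  0   0    0   0 ]
ρ2 := -1/3·ρ2
  [ 1  -2  1  0    3    -3 ]
  [ 0   0  0  1   -2  -1/3 ]
  [ 0   0  0  6  -12    -1 ]
  [ 0   0  0  0    0     0 ]
ρ3 := ρ3 − 6·ρ2
  [ 1  -2  1  0   3    -3 ]
  [ 0   0  0  1  -2  -1/3 ]
  [ 0   0  0  0   0     1 ]
  [ 0   0  0  0   0     0 ]
ρ2 := ρ2 + 1/3·ρ3
  [ 1  -2  1  0   3  -3 ]
  [ 0   0  0  1  -2   0 ]
  [ 0   0  0  0   0   1 ]
  [ 0   0  0  0   0   0 ]
ρ1 := ρ1 + 3·ρ3
  [ 1  -2  1  0   3  0 ]
  [ 0   0  0  1  -2  0 ]
  [ 0   0  0  0   0  1 ]
  [ 0   0  0  0   0  0 ]
Pivot columns are the columns containing a leading 1.

1, 4, 6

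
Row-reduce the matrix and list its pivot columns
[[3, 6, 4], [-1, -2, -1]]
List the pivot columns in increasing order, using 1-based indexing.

Multiply R1 by 1/3.
Add R1 to R2.
Multiply R2 by 3.
Subtract 4/3 times R2 from R1.
Pivot columns are the columns containing a leading 1.

1, 3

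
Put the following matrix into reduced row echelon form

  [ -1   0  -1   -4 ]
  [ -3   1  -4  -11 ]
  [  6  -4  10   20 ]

Multiply ρ1 by -1.
  [  1   0   1    4 ]
  [ -3   1  -4  -11 ]
  [  6  -4  10   20 ]
Add 3 times ρ1 to ρ2.
  [ 1   0   1   4 ]
  [ 0   1  -1   1 ]
  [ 6  -4  10  20 ]
Subtract 6 times ρ1 from ρ3.
  [ 1   0   1   4 ]
  [ 0   1  -1   1 ]
  [ 0  -4   4  -4 ]
Add 4 times ρ2 to ρ3.
  [ 1  0   1  4 ]
  [ 0  1  -1  1 ]
  [ 0  0   0  0 ]

[[1, 0, 1, 4], [0, 1, -1, 1], [0, 0, 0, 0]]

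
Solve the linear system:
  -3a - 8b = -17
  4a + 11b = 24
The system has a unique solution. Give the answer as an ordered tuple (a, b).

Form the augmented matrix and row-reduce:
  [ -3  -8  |  -17 ]
  [  4  11  |   24 ]
R1 → -1/3·R1
  [ 1  8/3  |  17/3 ]
  [ 4   11  |    24 ]
R2 → R2 − 4·R1
  [ 1  8/3  |  17/3 ]
  [ 0  1/3  |   4/3 ]
R2 → 3·R2
  [ 1  8/3  |  17/3 ]
  [ 0    1  |     4 ]
R1 → R1 − 8/3·R2
  [ 1  0  |  -5 ]
  [ 0  1  |   4 ]
Reading off the last column: a = -5, b = 4.

(-5, 4)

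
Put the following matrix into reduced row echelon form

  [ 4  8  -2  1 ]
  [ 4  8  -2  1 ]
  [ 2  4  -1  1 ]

R1 → 1/4·R1
  [ 1  2  -1/2  1/4 ]
  [ 4  8    -2    1 ]
  [ 2  4    -1    1 ]
R2 → R2 − 4·R1
  [ 1  2  -1/2  1/4 ]
  [ 0  0     0    0 ]
  [ 2  4    -1    1 ]
R3 → R3 − 2·R1
  [ 1  2  -1/2  1/4 ]
  [ 0  0     0    0 ]
  [ 0  0     0  1/2 ]
R2 <=> R3
  [ 1  2  -1/2  1/4 ]
  [ 0  0     0  1/2 ]
  [ 0  0     0    0 ]
R2 → 2·R2
  [ 1  2  -1/2  1/4 ]
  [ 0  0     0    1 ]
  [ 0  0     0    0 ]
R1 → R1 − 1/4·R2
  [ 1  2  -1/2  0 ]
  [ 0  0     0  1 ]
  [ 0  0     0  0 ]

[[1, 2, -1/2, 0], [0, 0, 0, 1], [0, 0, 0, 0]]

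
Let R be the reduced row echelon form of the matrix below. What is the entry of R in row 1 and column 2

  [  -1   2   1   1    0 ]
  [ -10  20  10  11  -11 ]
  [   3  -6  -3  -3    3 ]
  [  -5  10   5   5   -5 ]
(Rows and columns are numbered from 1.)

R1 -> -1·R1
  [   1  -2  -1  -1    0 ]
  [ -10  20  10  11  -11 ]
  [   3  -6  -3  -3    3 ]
  [  -5  10   5   5   -5 ]
R2 -> R2 + 10·R1
  [  1  -2  -1  -1    0 ]
  [  0   0   0   1  -11 ]
  [  3  -6  -3  -3    3 ]
  [ -5  10   5   5   -5 ]
R3 -> R3 − 3·R1
  [  1  -2  -1  -1    0 ]
  [  0   0   0   1  -11 ]
  [  0   0   0   0    3 ]
  [ -5  10   5   5   -5 ]
R4 -> R4 + 5·R1
  [ 1  -2  -1  -1    0 ]
  [ 0   0   0   1  -11 ]
  [ 0   0   0   0    3 ]
  [ 0   0   0   0   -5 ]
R3 -> 1/3·R3
  [ 1  -2  -1  -1    0 ]
  [ 0   0   0   1  -11 ]
  [ 0   0   0   0    1 ]
  [ 0   0   0   0   -5 ]
R4 -> R4 + 5·R3
  [ 1  -2  -1  -1    0 ]
  [ 0   0   0   1  -11 ]
  [ 0   0   0   0    1 ]
  [ 0   0   0   0    0 ]
R2 -> R2 + 11·R3
  [ 1  -2  -1  -1  0 ]
  [ 0   0   0   1  0 ]
  [ 0   0   0   0  1 ]
  [ 0   0   0   0  0 ]
R1 -> R1 + R2
  [ 1  -2  -1  0  0 ]
  [ 0   0   0  1  0 ]
  [ 0   0   0  0  1 ]
  [ 0   0   0  0  0 ]

-2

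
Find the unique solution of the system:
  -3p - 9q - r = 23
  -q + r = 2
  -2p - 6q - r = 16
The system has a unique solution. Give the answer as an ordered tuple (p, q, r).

(5, -4, -2)

Form the augmented matrix and row-reduce:
  [ -3  -9  -1  |  23 ]
  [  0  -1   1  |   2 ]
  [ -2  -6  -1  |  16 ]
Multiply ρ1 by -1/3.
  [  1   3  1/3  |  -23/3 ]
  [  0  -1    1  |      2 ]
  [ -2  -6   -1  |     16 ]
Add 2 times ρ1 to ρ3.
  [ 1   3   1/3  |  -23/3 ]
  [ 0  -1     1  |      2 ]
  [ 0   0  -1/3  |    2/3 ]
Multiply ρ2 by -1.
  [ 1  3   1/3  |  -23/3 ]
  [ 0  1    -1  |     -2 ]
  [ 0  0  -1/3  |    2/3 ]
Multiply ρ3 by -3.
  [ 1  3  1/3  |  -23/3 ]
  [ 0  1   -1  |     -2 ]
  [ 0  0    1  |     -2 ]
Add ρ3 to ρ2.
  [ 1  3  1/3  |  -23/3 ]
  [ 0  1    0  |     -4 ]
  [ 0  0    1  |     -2 ]
Subtract 1/3 times ρ3 from ρ1.
  [ 1  3  0  |  -7 ]
  [ 0  1  0  |  -4 ]
  [ 0  0  1  |  -2 ]
Subtract 3 times ρ2 from ρ1.
  [ 1  0  0  |   5 ]
  [ 0  1  0  |  -4 ]
  [ 0  0  1  |  -2 ]
Reading off the last column: p = 5, q = -4, r = -2.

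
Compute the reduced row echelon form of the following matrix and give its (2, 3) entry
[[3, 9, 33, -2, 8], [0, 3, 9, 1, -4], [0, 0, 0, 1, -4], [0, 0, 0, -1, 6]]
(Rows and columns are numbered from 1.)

ρ1 := 1/3·ρ1
  [ 1  3  11  -2/3  8/3 ]
  [ 0  3   9     1   -4 ]
  [ 0  0   0     1   -4 ]
  [ 0  0   0    -1    6 ]
ρ2 := 1/3·ρ2
  [ 1  3  11  -2/3   8/3 ]
  [ 0  1   3   1/3  -4/3 ]
  [ 0  0   0     1    -4 ]
  [ 0  0   0    -1     6 ]
ρ4 := ρ4 + ρ3
  [ 1  3  11  -2/3   8/3 ]
  [ 0  1   3   1/3  -4/3 ]
  [ 0  0   0     1    -4 ]
  [ 0  0   0     0     2 ]
ρ4 := 1/2·ρ4
  [ 1  3  11  -2/3   8/3 ]
  [ 0  1   3   1/3  -4/3 ]
  [ 0  0   0     1    -4 ]
  [ 0  0   0     0     1 ]
ρ3 := ρ3 + 4·ρ4
  [ 1  3  11  -2/3   8/3 ]
  [ 0  1   3   1/3  -4/3 ]
  [ 0  0   0     1     0 ]
  [ 0  0   0     0     1 ]
ρ2 := ρ2 + 4/3·ρ4
  [ 1  3  11  -2/3  8/3 ]
  [ 0  1   3   1/3    0 ]
  [ 0  0   0     1    0 ]
  [ 0  0   0     0    1 ]
ρ1 := ρ1 − 8/3·ρ4
  [ 1  3  11  -2/3  0 ]
  [ 0  1   3   1/3  0 ]
  [ 0  0   0     1  0 ]
  [ 0  0   0     0  1 ]
ρ2 := ρ2 − 1/3·ρ3
  [ 1  3  11  -2/3  0 ]
  [ 0  1   3     0  0 ]
  [ 0  0   0     1  0 ]
  [ 0  0   0     0  1 ]
ρ1 := ρ1 + 2/3·ρ3
  [ 1  3  11  0  0 ]
  [ 0  1   3  0  0 ]
  [ 0  0   0  1  0 ]
  [ 0  0   0  0  1 ]
ρ1 := ρ1 − 3·ρ2
  [ 1  0  2  0  0 ]
  [ 0  1  3  0  0 ]
  [ 0  0  0  1  0 ]
  [ 0  0  0  0  1 ]

3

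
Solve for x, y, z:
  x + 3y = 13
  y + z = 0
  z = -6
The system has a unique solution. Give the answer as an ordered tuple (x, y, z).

(-5, 6, -6)

Form the augmented matrix and row-reduce:
  [ 1  3  0  |  13 ]
  [ 0  1  1  |   0 ]
  [ 0  0  1  |  -6 ]
ρ2 ← ρ2 − ρ3
  [ 1  3  0  |  13 ]
  [ 0  1  0  |   6 ]
  [ 0  0  1  |  -6 ]
ρ1 ← ρ1 − 3·ρ2
  [ 1  0  0  |  -5 ]
  [ 0  1  0  |   6 ]
  [ 0  0  1  |  -6 ]
Reading off the last column: x = -5, y = 6, z = -6.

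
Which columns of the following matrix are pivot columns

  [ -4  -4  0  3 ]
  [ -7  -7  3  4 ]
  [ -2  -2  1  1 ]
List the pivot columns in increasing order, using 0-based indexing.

0, 2, 3

r1 -> -1/4·r1
r2 -> r2 + 7·r1
r3 -> r3 + 2·r1
r2 -> 1/3·r2
r3 -> r3 − r2
r3 -> -12·r3
r2 -> r2 + 5/12·r3
r1 -> r1 + 3/4·r3
Pivot columns are the columns containing a leading 1.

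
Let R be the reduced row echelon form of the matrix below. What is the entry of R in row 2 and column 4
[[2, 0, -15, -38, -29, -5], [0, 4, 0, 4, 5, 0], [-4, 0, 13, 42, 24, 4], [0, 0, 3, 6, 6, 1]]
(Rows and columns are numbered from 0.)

2

Multiply ρ1 by 1/2.
  [  1  0  -15/2  -19  -29/2  -5/2 ]
  [  0  4      0    4      5     0 ]
  [ -4  0     13   42     24     4 ]
  [  0  0      3    6      6     1 ]
Add 4 times ρ1 to ρ3.
  [ 1  0  -15/2  -19  -29/2  -5/2 ]
  [ 0  4      0    4      5     0 ]
  [ 0  0    -17  -34    -34    -6 ]
  [ 0  0      3    6      6     1 ]
Multiply ρ2 by 1/4.
  [ 1  0  -15/2  -19  -29/2  -5/2 ]
  [ 0  1      0    1    5/4     0 ]
  [ 0  0    -17  -34    -34    -6 ]
  [ 0  0      3    6      6     1 ]
Multiply ρ3 by -1/17.
  [ 1  0  -15/2  -19  -29/2  -5/2 ]
  [ 0  1      0    1    5/4     0 ]
  [ 0  0      1    2      2  6/17 ]
  [ 0  0      3    6      6     1 ]
Subtract 3 times ρ3 from ρ4.
  [ 1  0  -15/2  -19  -29/2   -5/2 ]
  [ 0  1      0    1    5/4      0 ]
  [ 0  0      1    2      2   6/17 ]
  [ 0  0      0    0      0  -1/17 ]
Multiply ρ4 by -17.
  [ 1  0  -15/2  -19  -29/2  -5/2 ]
  [ 0  1      0    1    5/4     0 ]
  [ 0  0      1    2      2  6/17 ]
  [ 0  0      0    0      0     1 ]
Subtract 6/17 times ρ4 from ρ3.
  [ 1  0  -15/2  -19  -29/2  -5/2 ]
  [ 0  1      0    1    5/4     0 ]
  [ 0  0      1    2      2     0 ]
  [ 0  0      0    0      0     1 ]
Add 5/2 times ρ4 to ρ1.
  [ 1  0  -15/2  -19  -29/2  0 ]
  [ 0  1      0    1    5/4  0 ]
  [ 0  0      1    2      2  0 ]
  [ 0  0      0    0      0  1 ]
Add 15/2 times ρ3 to ρ1.
  [ 1  0  0  -4  1/2  0 ]
  [ 0  1  0   1  5/4  0 ]
  [ 0  0  1   2    2  0 ]
  [ 0  0  0   0    0  1 ]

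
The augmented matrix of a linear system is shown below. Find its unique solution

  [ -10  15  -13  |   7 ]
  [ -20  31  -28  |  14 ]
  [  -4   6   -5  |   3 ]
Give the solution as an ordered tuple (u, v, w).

R1 := -1/10·R1
  [   1  -3/2  13/10  |  -7/10 ]
  [ -20    31    -28  |     14 ]
  [  -4     6     -5  |      3 ]
R2 := R2 + 20·R1
  [  1  -3/2  13/10  |  -7/10 ]
  [  0     1     -2  |      0 ]
  [ -4     6     -5  |      3 ]
R3 := R3 + 4·R1
  [ 1  -3/2  13/10  |  -7/10 ]
  [ 0     1     -2  |      0 ]
  [ 0     0    1/5  |    1/5 ]
R3 := 5·R3
  [ 1  -3/2  13/10  |  -7/10 ]
  [ 0     1     -2  |      0 ]
  [ 0     0      1  |      1 ]
R2 := R2 + 2·R3
  [ 1  -3/2  13/10  |  -7/10 ]
  [ 0     1      0  |      2 ]
  [ 0     0      1  |      1 ]
R1 := R1 − 13/10·R3
  [ 1  -3/2  0  |  -2 ]
  [ 0     1  0  |   2 ]
  [ 0     0  1  |   1 ]
R1 := R1 + 3/2·R2
  [ 1  0  0  |  1 ]
  [ 0  1  0  |  2 ]
  [ 0  0  1  |  1 ]
Reading off the last column: u = 1, v = 2, w = 1.

(1, 2, 1)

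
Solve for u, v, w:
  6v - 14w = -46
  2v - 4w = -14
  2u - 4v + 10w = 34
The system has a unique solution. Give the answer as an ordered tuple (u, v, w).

Form the augmented matrix and row-reduce:
  [ 0   6  -14  |  -46 ]
  [ 0   2   -4  |  -14 ]
  [ 2  -4   10  |   34 ]
R1 ↔ R3
  [ 2  -4   10  |   34 ]
  [ 0   2   -4  |  -14 ]
  [ 0   6  -14  |  -46 ]
R1 -> 1/2·R1
  [ 1  -2    5  |   17 ]
  [ 0   2   -4  |  -14 ]
  [ 0   6  -14  |  -46 ]
R2 -> 1/2·R2
  [ 1  -2    5  |   17 ]
  [ 0   1   -2  |   -7 ]
  [ 0   6  -14  |  -46 ]
R3 -> R3 − 6·R2
  [ 1  -2   5  |  17 ]
  [ 0   1  -2  |  -7 ]
  [ 0   0  -2  |  -4 ]
R3 -> -1/2·R3
  [ 1  -2   5  |  17 ]
  [ 0   1  -2  |  -7 ]
  [ 0   0   1  |   2 ]
R2 -> R2 + 2·R3
  [ 1  -2  5  |  17 ]
  [ 0   1  0  |  -3 ]
  [ 0   0  1  |   2 ]
R1 -> R1 − 5·R3
  [ 1  -2  0  |   7 ]
  [ 0   1  0  |  -3 ]
  [ 0   0  1  |   2 ]
R1 -> R1 + 2·R2
  [ 1  0  0  |   1 ]
  [ 0  1  0  |  -3 ]
  [ 0  0  1  |   2 ]
Reading off the last column: u = 1, v = -3, w = 2.

(1, -3, 2)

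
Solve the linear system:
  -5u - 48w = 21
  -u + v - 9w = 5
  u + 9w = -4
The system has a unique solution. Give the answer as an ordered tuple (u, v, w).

Form the augmented matrix and row-reduce:
  [ -5  0  -48  |  21 ]
  [ -1  1   -9  |   5 ]
  [  1  0    9  |  -4 ]
Multiply ρ1 by -1/5.
  [  1  0  48/5  |  -21/5 ]
  [ -1  1    -9  |      5 ]
  [  1  0     9  |     -4 ]
Add ρ1 to ρ2.
  [ 1  0  48/5  |  -21/5 ]
  [ 0  1   3/5  |    4/5 ]
  [ 1  0     9  |     -4 ]
Subtract ρ1 from ρ3.
  [ 1  0  48/5  |  -21/5 ]
  [ 0  1   3/5  |    4/5 ]
  [ 0  0  -3/5  |    1/5 ]
Multiply ρ3 by -5/3.
  [ 1  0  48/5  |  -21/5 ]
  [ 0  1   3/5  |    4/5 ]
  [ 0  0     1  |   -1/3 ]
Subtract 3/5 times ρ3 from ρ2.
  [ 1  0  48/5  |  -21/5 ]
  [ 0  1     0  |      1 ]
  [ 0  0     1  |   -1/3 ]
Subtract 48/5 times ρ3 from ρ1.
  [ 1  0  0  |    -1 ]
  [ 0  1  0  |     1 ]
  [ 0  0  1  |  -1/3 ]
Reading off the last column: u = -1, v = 1, w = -1/3.

(-1, 1, -1/3)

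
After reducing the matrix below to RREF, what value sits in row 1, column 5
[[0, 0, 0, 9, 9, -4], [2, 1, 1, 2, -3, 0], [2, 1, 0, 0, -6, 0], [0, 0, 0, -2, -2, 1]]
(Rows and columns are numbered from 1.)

r1 <=> r2
  [ 2  1  1   2  -3   0 ]
  [ 0  0  0   9   9  -4 ]
  [ 2  1  0   0  -6   0 ]
  [ 0  0  0  -2  -2   1 ]
r1 → 1/2·r1
  [ 1  1/2  1/2   1  -3/2   0 ]
  [ 0    0    0   9     9  -4 ]
  [ 2    1    0   0    -6   0 ]
  [ 0    0    0  -2    -2   1 ]
r3 → r3 − 2·r1
  [ 1  1/2  1/2   1  -3/2   0 ]
  [ 0    0    0   9     9  -4 ]
  [ 0    0   -1  -2    -3   0 ]
  [ 0    0    0  -2    -2   1 ]
r2 <=> r3
  [ 1  1/2  1/2   1  -3/2   0 ]
  [ 0    0   -1  -2    -3   0 ]
  [ 0    0    0   9     9  -4 ]
  [ 0    0    0  -2    -2   1 ]
r2 → -1·r2
  [ 1  1/2  1/2   1  -3/2   0 ]
  [ 0    0    1   2     3   0 ]
  [ 0    0    0   9     9  -4 ]
  [ 0    0    0  -2    -2   1 ]
r3 → 1/9·r3
  [ 1  1/2  1/2   1  -3/2     0 ]
  [ 0    0    1   2     3     0 ]
  [ 0    0    0   1     1  -4/9 ]
  [ 0    0    0  -2    -2     1 ]
r4 → r4 + 2·r3
  [ 1  1/2  1/2  1  -3/2     0 ]
  [ 0    0    1  2     3     0 ]
  [ 0    0    0  1     1  -4/9 ]
  [ 0    0    0  0     0   1/9 ]
r4 → 9·r4
  [ 1  1/2  1/2  1  -3/2     0 ]
  [ 0    0    1  2     3     0 ]
  [ 0    0    0  1     1  -4/9 ]
  [ 0    0    0  0     0     1 ]
r3 → r3 + 4/9·r4
  [ 1  1/2  1/2  1  -3/2  0 ]
  [ 0    0    1  2     3  0 ]
  [ 0    0    0  1     1  0 ]
  [ 0    0    0  0     0  1 ]
r2 → r2 − 2·r3
  [ 1  1/2  1/2  1  -3/2  0 ]
  [ 0    0    1  0     1  0 ]
  [ 0    0    0  1     1  0 ]
  [ 0    0    0  0     0  1 ]
r1 → r1 − r3
  [ 1  1/2  1/2  0  -5/2  0 ]
  [ 0    0    1  0     1  0 ]
  [ 0    0    0  1     1  0 ]
  [ 0    0    0  0     0  1 ]
r1 → r1 − 1/2·r2
  [ 1  1/2  0  0  -3  0 ]
  [ 0    0  1  0   1  0 ]
  [ 0    0  0  1   1  0 ]
  [ 0    0  0  0   0  1 ]

-3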